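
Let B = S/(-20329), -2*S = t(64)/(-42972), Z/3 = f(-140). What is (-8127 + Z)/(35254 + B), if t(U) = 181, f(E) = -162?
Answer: -15048250976088/61594222676123 ≈ -0.24431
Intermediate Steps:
Z = -486 (Z = 3*(-162) = -486)
S = 181/85944 (S = -181/(2*(-42972)) = -181*(-1)/(2*42972) = -½*(-181/42972) = 181/85944 ≈ 0.0021060)
B = -181/1747155576 (B = (181/85944)/(-20329) = (181/85944)*(-1/20329) = -181/1747155576 ≈ -1.0360e-7)
(-8127 + Z)/(35254 + B) = (-8127 - 486)/(35254 - 181/1747155576) = -8613/61594222676123/1747155576 = -8613*1747155576/61594222676123 = -15048250976088/61594222676123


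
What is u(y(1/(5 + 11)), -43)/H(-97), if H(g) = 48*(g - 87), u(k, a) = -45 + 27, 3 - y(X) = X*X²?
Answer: 3/1472 ≈ 0.0020380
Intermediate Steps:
y(X) = 3 - X³ (y(X) = 3 - X*X² = 3 - X³)
u(k, a) = -18
H(g) = -4176 + 48*g (H(g) = 48*(-87 + g) = -4176 + 48*g)
u(y(1/(5 + 11)), -43)/H(-97) = -18/(-4176 + 48*(-97)) = -18/(-4176 - 4656) = -18/(-8832) = -18*(-1/8832) = 3/1472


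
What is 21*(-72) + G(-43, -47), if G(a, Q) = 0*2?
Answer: -1512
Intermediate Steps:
G(a, Q) = 0
21*(-72) + G(-43, -47) = 21*(-72) + 0 = -1512 + 0 = -1512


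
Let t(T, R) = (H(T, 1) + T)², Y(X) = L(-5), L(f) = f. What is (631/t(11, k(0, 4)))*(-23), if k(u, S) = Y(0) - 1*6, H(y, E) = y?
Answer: -14513/484 ≈ -29.986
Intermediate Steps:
Y(X) = -5
k(u, S) = -11 (k(u, S) = -5 - 1*6 = -5 - 6 = -11)
t(T, R) = 4*T² (t(T, R) = (T + T)² = (2*T)² = 4*T²)
(631/t(11, k(0, 4)))*(-23) = (631/((4*11²)))*(-23) = (631/((4*121)))*(-23) = (631/484)*(-23) = -14513/484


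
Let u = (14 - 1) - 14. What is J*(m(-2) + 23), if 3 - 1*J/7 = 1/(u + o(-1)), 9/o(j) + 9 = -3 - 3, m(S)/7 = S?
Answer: 1827/8 ≈ 228.38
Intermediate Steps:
m(S) = 7*S
o(j) = -⅗ (o(j) = 9/(-9 + (-3 - 3)) = 9/(-9 - 6) = 9/(-15) = 9*(-1/15) = -⅗)
u = -1 (u = 13 - 14 = -1)
J = 203/8 (J = 21 - 7/(-1 - ⅗) = 21 - 7/(-8/5) = 21 - 7*(-5/8) = 21 + 35/8 = 203/8 ≈ 25.375)
J*(m(-2) + 23) = 203*(7*(-2) + 23)/8 = 203*(-14 + 23)/8 = (203/8)*9 = 1827/8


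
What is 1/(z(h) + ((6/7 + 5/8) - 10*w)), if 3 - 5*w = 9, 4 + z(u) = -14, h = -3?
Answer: -56/253 ≈ -0.22134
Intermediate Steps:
z(u) = -18 (z(u) = -4 - 14 = -18)
w = -6/5 (w = ⅗ - ⅕*9 = ⅗ - 9/5 = -6/5 ≈ -1.2000)
1/(z(h) + ((6/7 + 5/8) - 10*w)) = 1/(-18 + ((6/7 + 5/8) - 10*(-6/5))) = 1/(-18 + ((6*(⅐) + 5*(⅛)) + 12)) = 1/(-18 + ((6/7 + 5/8) + 12)) = 1/(-18 + (83/56 + 12)) = 1/(-18 + 755/56) = 1/(-253/56) = -56/253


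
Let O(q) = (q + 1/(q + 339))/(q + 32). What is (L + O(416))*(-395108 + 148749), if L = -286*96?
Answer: 2287789045119881/338240 ≈ 6.7638e+9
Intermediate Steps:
L = -27456
O(q) = (q + 1/(339 + q))/(32 + q)
(L + O(416))*(-395108 + 148749) = (-27456 + (1 + 416**2 + 339*416)/(10848 + 416**2 + 371*416))*(-395108 + 148749) = (-27456 + (1 + 173056 + 141024)/(10848 + 173056 + 154336))*(-246359) = (-27456 + 314081/338240)*(-246359) = -9286403359/338240*(-246359) = 2287789045119881/338240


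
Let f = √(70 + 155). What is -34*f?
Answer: -510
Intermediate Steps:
f = 15 (f = √225 = 15)
-34*f = -34*15 = -510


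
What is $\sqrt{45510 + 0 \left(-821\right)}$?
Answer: $\sqrt{45510} \approx 213.33$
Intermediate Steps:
$\sqrt{45510 + 0 \left(-821\right)} = \sqrt{45510 + 0} = \sqrt{45510}$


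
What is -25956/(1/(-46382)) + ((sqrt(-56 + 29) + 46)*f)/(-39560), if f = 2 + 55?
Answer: 1035346425063/860 - 171*I*sqrt(3)/39560 ≈ 1.2039e+9 - 0.0074869*I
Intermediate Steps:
f = 57
-25956/(1/(-46382)) + ((sqrt(-56 + 29) + 46)*f)/(-39560) = -25956/(1/(-46382)) + ((sqrt(-56 + 29) + 46)*57)/(-39560) = -25956/(-1/46382) + ((sqrt(-27) + 46)*57)*(-1/39560) = -25956*(-46382) + ((3*I*sqrt(3) + 46)*57)*(-1/39560) = 1203891192 + ((46 + 3*I*sqrt(3))*57)*(-1/39560) = 1203891192 + (2622 + 171*I*sqrt(3))*(-1/39560) = 1203891192 + (-57/860 - 171*I*sqrt(3)/39560) = 1035346425063/860 - 171*I*sqrt(3)/39560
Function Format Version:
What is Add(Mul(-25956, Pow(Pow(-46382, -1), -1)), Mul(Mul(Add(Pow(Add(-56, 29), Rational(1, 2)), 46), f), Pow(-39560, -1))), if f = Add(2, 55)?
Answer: Add(Rational(1035346425063, 860), Mul(Rational(-171, 39560), I, Pow(3, Rational(1, 2)))) ≈ Add(1.2039e+9, Mul(-0.0074869, I))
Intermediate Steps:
f = 57
Add(Mul(-25956, Pow(Pow(-46382, -1), -1)), Mul(Mul(Add(Pow(Add(-56, 29), Rational(1, 2)), 46), f), Pow(-39560, -1))) = Add(Mul(-25956, Pow(Pow(-46382, -1), -1)), Mul(Mul(Add(Pow(Add(-56, 29), Rational(1, 2)), 46), 57), Pow(-39560, -1))) = Add(Mul(-25956, Pow(Rational(-1, 46382), -1)), Mul(Mul(Add(Pow(-27, Rational(1, 2)), 46), 57), Rational(-1, 39560))) = Add(Mul(-25956, -46382), Mul(Mul(Add(Mul(3, I, Pow(3, Rational(1, 2))), 46), 57), Rational(-1, 39560))) = Add(1203891192, Mul(Mul(Add(46, Mul(3, I, Pow(3, Rational(1, 2)))), 57), Rational(-1, 39560))) = Add(1203891192, Mul(Add(2622, Mul(171, I, Pow(3, Rational(1, 2)))), Rational(-1, 39560))) = Add(1203891192, Add(Rational(-57, 860), Mul(Rational(-171, 39560), I, Pow(3, Rational(1, 2))))) = Add(Rational(1035346425063, 860), Mul(Rational(-171, 39560), I, Pow(3, Rational(1, 2))))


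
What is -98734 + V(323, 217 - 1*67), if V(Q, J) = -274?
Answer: -99008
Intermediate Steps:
-98734 + V(323, 217 - 1*67) = -98734 - 274 = -99008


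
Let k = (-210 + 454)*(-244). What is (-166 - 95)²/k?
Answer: -68121/59536 ≈ -1.1442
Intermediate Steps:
k = -59536 (k = 244*(-244) = -59536)
(-166 - 95)²/k = (-166 - 95)²/(-59536) = (-261)²*(-1/59536) = 68121*(-1/59536) = -68121/59536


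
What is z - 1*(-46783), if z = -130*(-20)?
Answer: 49383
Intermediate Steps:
z = 2600
z - 1*(-46783) = 2600 - 1*(-46783) = 2600 + 46783 = 49383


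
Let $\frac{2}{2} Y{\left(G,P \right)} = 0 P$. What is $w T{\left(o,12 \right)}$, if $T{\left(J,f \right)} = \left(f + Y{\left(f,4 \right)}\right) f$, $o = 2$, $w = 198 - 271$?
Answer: $-10512$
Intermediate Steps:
$w = -73$ ($w = 198 - 271 = -73$)
$Y{\left(G,P \right)} = 0$ ($Y{\left(G,P \right)} = 0 P = 0$)
$T{\left(J,f \right)} = f^{2}$ ($T{\left(J,f \right)} = \left(f + 0\right) f = f f = f^{2}$)
$w T{\left(o,12 \right)} = - 73 \cdot 12^{2} = \left(-73\right) 144 = -10512$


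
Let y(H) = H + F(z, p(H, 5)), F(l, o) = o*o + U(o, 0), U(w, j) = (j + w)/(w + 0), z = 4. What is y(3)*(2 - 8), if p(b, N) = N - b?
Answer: -48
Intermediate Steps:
U(w, j) = (j + w)/w
F(l, o) = 1 + o**2 (F(l, o) = o*o + (0 + o)/o = o**2 + o/o = o**2 + 1 = 1 + o**2)
y(H) = 1 + H + (5 - H)**2 (y(H) = H + (1 + (5 - H)**2) = 1 + H + (5 - H)**2)
y(3)*(2 - 8) = (1 + 3 + (-5 + 3)**2)*(2 - 8) = (1 + 3 + (-2)**2)*(-6) = (1 + 3 + 4)*(-6) = 8*(-6) = -48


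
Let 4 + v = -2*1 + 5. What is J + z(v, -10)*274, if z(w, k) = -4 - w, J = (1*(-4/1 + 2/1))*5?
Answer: -832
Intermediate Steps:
J = -10 (J = (1*(-4*1 + 2*1))*5 = (1*(-4 + 2))*5 = (1*(-2))*5 = -2*5 = -10)
v = -1 (v = -4 + (-2*1 + 5) = -4 + (-2 + 5) = -4 + 3 = -1)
J + z(v, -10)*274 = -10 + (-4 - 1*(-1))*274 = -10 + (-4 + 1)*274 = -10 - 3*274 = -10 - 822 = -832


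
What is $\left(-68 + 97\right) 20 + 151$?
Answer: $731$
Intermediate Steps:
$\left(-68 + 97\right) 20 + 151 = 29 \cdot 20 + 151 = 580 + 151 = 731$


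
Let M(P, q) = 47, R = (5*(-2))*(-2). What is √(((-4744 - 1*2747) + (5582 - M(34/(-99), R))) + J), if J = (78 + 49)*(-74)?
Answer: I*√11354 ≈ 106.56*I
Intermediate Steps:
R = 20 (R = -10*(-2) = 20)
J = -9398 (J = 127*(-74) = -9398)
√(((-4744 - 1*2747) + (5582 - M(34/(-99), R))) + J) = √(((-4744 - 1*2747) + (5582 - 1*47)) - 9398) = √(((-4744 - 2747) + (5582 - 47)) - 9398) = √((-7491 + 5535) - 9398) = √(-1956 - 9398) = √(-11354) = I*√11354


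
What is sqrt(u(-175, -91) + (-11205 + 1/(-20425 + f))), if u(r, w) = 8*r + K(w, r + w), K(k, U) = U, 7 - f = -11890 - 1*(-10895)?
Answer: I*sqrt(4855622468582)/19423 ≈ 113.45*I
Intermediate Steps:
f = 1002 (f = 7 - (-11890 - 1*(-10895)) = 7 - (-11890 + 10895) = 7 - 1*(-995) = 7 + 995 = 1002)
u(r, w) = w + 9*r (u(r, w) = 8*r + (r + w) = w + 9*r)
sqrt(u(-175, -91) + (-11205 + 1/(-20425 + f))) = sqrt((-91 + 9*(-175)) + (-11205 + 1/(-20425 + 1002))) = sqrt((-91 - 1575) + (-11205 + 1/(-19423))) = sqrt(-1666 + (-11205 - 1/19423)) = sqrt(-1666 - 217634716/19423) = sqrt(-249993434/19423) = I*sqrt(4855622468582)/19423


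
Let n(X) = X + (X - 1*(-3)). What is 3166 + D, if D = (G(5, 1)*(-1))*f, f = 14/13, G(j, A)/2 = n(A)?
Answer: 41018/13 ≈ 3155.2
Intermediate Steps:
n(X) = 3 + 2*X (n(X) = X + (X + 3) = X + (3 + X) = 3 + 2*X)
G(j, A) = 6 + 4*A (G(j, A) = 2*(3 + 2*A) = 6 + 4*A)
f = 14/13 (f = 14*(1/13) = 14/13 ≈ 1.0769)
D = -140/13 (D = ((6 + 4*1)*(-1))*(14/13) = ((6 + 4)*(-1))*(14/13) = (10*(-1))*(14/13) = -10*14/13 = -140/13 ≈ -10.769)
3166 + D = 3166 - 140/13 = 41018/13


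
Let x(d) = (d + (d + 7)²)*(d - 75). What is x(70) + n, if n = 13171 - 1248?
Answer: -18072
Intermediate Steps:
x(d) = (-75 + d)*(d + (7 + d)²) (x(d) = (d + (7 + d)²)*(-75 + d) = (-75 + d)*(d + (7 + d)²))
n = 11923
x(70) + n = (-3675 + 70³ - 1076*70 - 60*70²) + 11923 = (-3675 + 343000 - 75320 - 60*4900) + 11923 = (-3675 + 343000 - 75320 - 294000) + 11923 = -29995 + 11923 = -18072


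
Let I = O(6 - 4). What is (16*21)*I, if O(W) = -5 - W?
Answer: -2352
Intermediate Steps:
I = -7 (I = -5 - (6 - 4) = -5 - 1*2 = -5 - 2 = -7)
(16*21)*I = (16*21)*(-7) = 336*(-7) = -2352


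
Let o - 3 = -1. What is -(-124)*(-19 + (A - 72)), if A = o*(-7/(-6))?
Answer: -32984/3 ≈ -10995.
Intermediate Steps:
o = 2 (o = 3 - 1 = 2)
A = 7/3 (A = 2*(-7/(-6)) = 2*(-7*(-⅙)) = 2*(7/6) = 7/3 ≈ 2.3333)
-(-124)*(-19 + (A - 72)) = -(-124)*(-19 + (7/3 - 72)) = -(-124)*(-19 - 209/3) = -(-124)*(-266)/3 = -1*32984/3 = -32984/3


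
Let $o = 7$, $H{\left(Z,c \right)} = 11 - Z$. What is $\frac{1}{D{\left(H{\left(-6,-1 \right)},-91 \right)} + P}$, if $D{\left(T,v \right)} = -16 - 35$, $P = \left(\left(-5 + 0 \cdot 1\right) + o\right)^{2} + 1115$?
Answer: $\frac{1}{1068} \approx 0.00093633$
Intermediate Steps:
$P = 1119$ ($P = \left(\left(-5 + 0 \cdot 1\right) + 7\right)^{2} + 1115 = \left(\left(-5 + 0\right) + 7\right)^{2} + 1115 = \left(-5 + 7\right)^{2} + 1115 = 2^{2} + 1115 = 4 + 1115 = 1119$)
$D{\left(T,v \right)} = -51$ ($D{\left(T,v \right)} = -16 - 35 = -51$)
$\frac{1}{D{\left(H{\left(-6,-1 \right)},-91 \right)} + P} = \frac{1}{-51 + 1119} = \frac{1}{1068}$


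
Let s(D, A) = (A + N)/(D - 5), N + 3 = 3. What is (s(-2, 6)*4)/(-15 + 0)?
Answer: 8/35 ≈ 0.22857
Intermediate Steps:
N = 0 (N = -3 + 3 = 0)
s(D, A) = A/(-5 + D) (s(D, A) = (A + 0)/(D - 5) = A/(-5 + D))
(s(-2, 6)*4)/(-15 + 0) = ((6/(-5 - 2))*4)/(-15 + 0) = ((6/(-7))*4)/(-15) = ((6*(-1/7))*4)*(-1/15) = -6/7*4*(-1/15) = -24/7*(-1/15) = 8/35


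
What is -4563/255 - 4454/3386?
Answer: -2764348/143905 ≈ -19.210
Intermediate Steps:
-4563/255 - 4454/3386 = -4563*1/255 - 4454*1/3386 = -1521/85 - 2227/1693 = -2764348/143905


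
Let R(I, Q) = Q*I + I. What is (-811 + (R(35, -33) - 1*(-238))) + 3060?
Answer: 1367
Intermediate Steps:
R(I, Q) = I + I*Q (R(I, Q) = I*Q + I = I + I*Q)
(-811 + (R(35, -33) - 1*(-238))) + 3060 = (-811 + (35*(1 - 33) - 1*(-238))) + 3060 = (-811 + (35*(-32) + 238)) + 3060 = (-811 + (-1120 + 238)) + 3060 = (-811 - 882) + 3060 = -1693 + 3060 = 1367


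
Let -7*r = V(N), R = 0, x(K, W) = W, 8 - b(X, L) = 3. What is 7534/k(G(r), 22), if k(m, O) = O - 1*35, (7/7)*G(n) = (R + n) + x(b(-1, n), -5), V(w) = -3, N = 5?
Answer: -7534/13 ≈ -579.54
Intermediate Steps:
b(X, L) = 5 (b(X, L) = 8 - 1*3 = 8 - 3 = 5)
r = 3/7 (r = -⅐*(-3) = 3/7 ≈ 0.42857)
G(n) = -5 + n (G(n) = (0 + n) - 5 = n - 5 = -5 + n)
k(m, O) = -35 + O (k(m, O) = O - 35 = -35 + O)
7534/k(G(r), 22) = 7534/(-35 + 22) = 7534/(-13) = 7534*(-1/13) = -7534/13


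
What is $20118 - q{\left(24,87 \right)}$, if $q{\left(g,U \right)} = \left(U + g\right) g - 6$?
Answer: $17460$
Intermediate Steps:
$q{\left(g,U \right)} = -6 + g \left(U + g\right)$ ($q{\left(g,U \right)} = g \left(U + g\right) - 6 = -6 + g \left(U + g\right)$)
$20118 - q{\left(24,87 \right)} = 20118 - \left(-6 + 24^{2} + 87 \cdot 24\right) = 20118 - \left(-6 + 576 + 2088\right) = 20118 - 2658 = 17460$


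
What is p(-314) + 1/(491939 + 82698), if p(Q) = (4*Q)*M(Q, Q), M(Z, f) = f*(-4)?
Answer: -906510554431/574637 ≈ -1.5775e+6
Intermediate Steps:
M(Z, f) = -4*f
p(Q) = -16*Q² (p(Q) = (4*Q)*(-4*Q) = -16*Q²)
p(-314) + 1/(491939 + 82698) = -16*(-314)² + 1/(491939 + 82698) = -16*98596 + 1/574637 = -1577536 + 1/574637 = -906510554431/574637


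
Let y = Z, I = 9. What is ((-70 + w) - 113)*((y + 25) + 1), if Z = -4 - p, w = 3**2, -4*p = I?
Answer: -8439/2 ≈ -4219.5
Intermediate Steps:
p = -9/4 (p = -1/4*9 = -9/4 ≈ -2.2500)
w = 9
Z = -7/4 (Z = -4 - 1*(-9/4) = -4 + 9/4 = -7/4 ≈ -1.7500)
y = -7/4 ≈ -1.7500
((-70 + w) - 113)*((y + 25) + 1) = ((-70 + 9) - 113)*((-7/4 + 25) + 1) = (-61 - 113)*(93/4 + 1) = -174*97/4 = -8439/2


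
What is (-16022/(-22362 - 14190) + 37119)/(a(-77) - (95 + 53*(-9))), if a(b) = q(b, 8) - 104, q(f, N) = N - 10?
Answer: 678394855/5044176 ≈ 134.49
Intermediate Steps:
q(f, N) = -10 + N
a(b) = -106 (a(b) = (-10 + 8) - 104 = -2 - 104 = -106)
(-16022/(-22362 - 14190) + 37119)/(a(-77) - (95 + 53*(-9))) = (-16022/(-22362 - 14190) + 37119)/(-106 - (95 + 53*(-9))) = (-16022/(-36552) + 37119)/(-106 - (95 - 477)) = (-16022*(-1/36552) + 37119)/(-106 - 1*(-382)) = (8011/18276 + 37119)/(-106 + 382) = (678394855/18276)/276 = (678394855/18276)*(1/276) = 678394855/5044176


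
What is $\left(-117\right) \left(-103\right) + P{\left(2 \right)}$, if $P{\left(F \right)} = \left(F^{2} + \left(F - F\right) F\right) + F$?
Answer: $12057$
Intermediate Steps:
$P{\left(F \right)} = F + F^{2}$ ($P{\left(F \right)} = \left(F^{2} + 0 F\right) + F = \left(F^{2} + 0\right) + F = F^{2} + F = F + F^{2}$)
$\left(-117\right) \left(-103\right) + P{\left(2 \right)} = \left(-117\right) \left(-103\right) + 2 \left(1 + 2\right) = 12051 + 2 \cdot 3 = 12051 + 6 = 12057$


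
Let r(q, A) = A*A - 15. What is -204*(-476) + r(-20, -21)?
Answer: 97530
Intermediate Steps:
r(q, A) = -15 + A² (r(q, A) = A² - 15 = -15 + A²)
-204*(-476) + r(-20, -21) = -204*(-476) + (-15 + (-21)²) = 97104 + (-15 + 441) = 97104 + 426 = 97530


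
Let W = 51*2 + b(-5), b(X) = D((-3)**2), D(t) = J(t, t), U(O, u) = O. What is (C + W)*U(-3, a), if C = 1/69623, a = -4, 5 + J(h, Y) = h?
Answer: -22140117/69623 ≈ -318.00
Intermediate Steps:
J(h, Y) = -5 + h
C = 1/69623 ≈ 1.4363e-5
D(t) = -5 + t
b(X) = 4 (b(X) = -5 + (-3)**2 = -5 + 9 = 4)
W = 106 (W = 51*2 + 4 = 102 + 4 = 106)
(C + W)*U(-3, a) = (1/69623 + 106)*(-3) = (7380039/69623)*(-3) = -22140117/69623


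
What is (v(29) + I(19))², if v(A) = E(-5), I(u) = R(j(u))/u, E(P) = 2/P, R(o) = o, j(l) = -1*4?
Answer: 3364/9025 ≈ 0.37274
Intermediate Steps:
j(l) = -4
I(u) = -4/u
v(A) = -⅖ (v(A) = 2/(-5) = 2*(-⅕) = -⅖)
(v(29) + I(19))² = (-⅖ - 4/19)² = (-58/95)² = 3364/9025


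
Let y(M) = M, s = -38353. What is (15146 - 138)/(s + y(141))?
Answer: -3752/9553 ≈ -0.39276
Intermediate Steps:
(15146 - 138)/(s + y(141)) = (15146 - 138)/(-38353 + 141) = 15008/(-38212) = 15008*(-1/38212) = -3752/9553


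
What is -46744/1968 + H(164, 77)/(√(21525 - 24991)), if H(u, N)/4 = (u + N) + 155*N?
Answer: -5843/246 - 24352*I*√3466/1733 ≈ -23.752 - 827.28*I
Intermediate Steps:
H(u, N) = 4*u + 624*N (H(u, N) = 4*((u + N) + 155*N) = 4*((N + u) + 155*N) = 4*(u + 156*N) = 4*u + 624*N)
-46744/1968 + H(164, 77)/(√(21525 - 24991)) = -46744/1968 + (4*164 + 624*77)/(√(21525 - 24991)) = -46744*1/1968 + (656 + 48048)/(√(-3466)) = -5843/246 + 48704/((I*√3466)) = -5843/246 + 48704*(-I*√3466/3466) = -5843/246 - 24352*I*√3466/1733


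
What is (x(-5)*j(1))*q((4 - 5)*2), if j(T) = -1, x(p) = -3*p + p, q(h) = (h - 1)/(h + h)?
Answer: -15/2 ≈ -7.5000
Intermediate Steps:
q(h) = (-1 + h)/(2*h) (q(h) = (-1 + h)/((2*h)) = (-1 + h)*(1/(2*h)) = (-1 + h)/(2*h))
x(p) = -2*p
(x(-5)*j(1))*q((4 - 5)*2) = (-2*(-5)*(-1))*((-1 + (4 - 5)*2)/(2*(((4 - 5)*2)))) = (10*(-1))*((-1 - 1*2)/(2*((-1*2)))) = -5*(-1 - 2)/(-2) = -5*(-1)*(-3)/2 = -10*¾ = -15/2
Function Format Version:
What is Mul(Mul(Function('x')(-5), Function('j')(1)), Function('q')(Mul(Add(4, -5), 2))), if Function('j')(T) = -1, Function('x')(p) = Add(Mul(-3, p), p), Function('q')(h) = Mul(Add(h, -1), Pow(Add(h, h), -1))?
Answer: Rational(-15, 2) ≈ -7.5000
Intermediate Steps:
Function('q')(h) = Mul(Rational(1, 2), Pow(h, -1), Add(-1, h)) (Function('q')(h) = Mul(Add(-1, h), Pow(Mul(2, h), -1)) = Mul(Add(-1, h), Mul(Rational(1, 2), Pow(h, -1))) = Mul(Rational(1, 2), Pow(h, -1), Add(-1, h)))
Function('x')(p) = Mul(-2, p)
Mul(Mul(Function('x')(-5), Function('j')(1)), Function('q')(Mul(Add(4, -5), 2))) = Mul(Mul(Mul(-2, -5), -1), Mul(Rational(1, 2), Pow(Mul(Add(4, -5), 2), -1), Add(-1, Mul(Add(4, -5), 2)))) = Mul(Mul(10, -1), Mul(Rational(1, 2), Pow(Mul(-1, 2), -1), Add(-1, Mul(-1, 2)))) = Mul(-10, Mul(Rational(1, 2), Pow(-2, -1), Add(-1, -2))) = Mul(-10, Mul(Rational(1, 2), Rational(-1, 2), -3)) = Mul(-10, Rational(3, 4)) = Rational(-15, 2)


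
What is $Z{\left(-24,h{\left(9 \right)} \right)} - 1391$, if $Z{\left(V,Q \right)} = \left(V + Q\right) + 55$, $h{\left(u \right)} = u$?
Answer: $-1351$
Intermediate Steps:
$Z{\left(V,Q \right)} = 55 + Q + V$ ($Z{\left(V,Q \right)} = \left(Q + V\right) + 55 = 55 + Q + V$)
$Z{\left(-24,h{\left(9 \right)} \right)} - 1391 = \left(55 + 9 - 24\right) - 1391 = 40 - 1391 = -1351$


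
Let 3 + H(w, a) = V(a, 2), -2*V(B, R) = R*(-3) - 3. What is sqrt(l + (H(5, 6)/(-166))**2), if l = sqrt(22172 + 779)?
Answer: sqrt(9 + 110224*sqrt(22951))/332 ≈ 12.308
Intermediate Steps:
V(B, R) = 3/2 + 3*R/2 (V(B, R) = -(R*(-3) - 3)/2 = -(-3*R - 3)/2 = -(-3 - 3*R)/2 = 3/2 + 3*R/2)
H(w, a) = 3/2 (H(w, a) = -3 + (3/2 + (3/2)*2) = -3 + (3/2 + 3) = -3 + 9/2 = 3/2)
l = sqrt(22951) ≈ 151.50
sqrt(l + (H(5, 6)/(-166))**2) = sqrt(sqrt(22951) + ((3/2)/(-166))**2) = sqrt(sqrt(22951) + ((3/2)*(-1/166))**2) = sqrt(sqrt(22951) + (-3/332)**2) = sqrt(sqrt(22951) + 9/110224) = sqrt(9/110224 + sqrt(22951))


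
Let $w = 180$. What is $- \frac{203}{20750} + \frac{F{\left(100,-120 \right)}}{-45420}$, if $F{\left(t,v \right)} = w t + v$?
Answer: $- \frac{6337171}{15707750} \approx -0.40344$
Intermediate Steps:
$F{\left(t,v \right)} = v + 180 t$ ($F{\left(t,v \right)} = 180 t + v = v + 180 t$)
$- \frac{203}{20750} + \frac{F{\left(100,-120 \right)}}{-45420} = - \frac{203}{20750} + \frac{-120 + 180 \cdot 100}{-45420} = \left(-203\right) \frac{1}{20750} + \left(-120 + 18000\right) \left(- \frac{1}{45420}\right) = - \frac{203}{20750} + 17880 \left(- \frac{1}{45420}\right) = - \frac{203}{20750} - \frac{298}{757} = - \frac{6337171}{15707750}$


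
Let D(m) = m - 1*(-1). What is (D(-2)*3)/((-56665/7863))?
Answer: 23589/56665 ≈ 0.41629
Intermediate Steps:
D(m) = 1 + m (D(m) = m + 1 = 1 + m)
(D(-2)*3)/((-56665/7863)) = ((1 - 2)*3)/((-56665/7863)) = (-1*3)/((-56665*1/7863)) = -3/(-56665/7863) = -3*(-7863/56665) = 23589/56665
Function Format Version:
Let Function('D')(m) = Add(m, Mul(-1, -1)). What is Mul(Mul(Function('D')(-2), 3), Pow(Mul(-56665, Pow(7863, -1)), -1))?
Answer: Rational(23589, 56665) ≈ 0.41629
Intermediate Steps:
Function('D')(m) = Add(1, m) (Function('D')(m) = Add(m, 1) = Add(1, m))
Mul(Mul(Function('D')(-2), 3), Pow(Mul(-56665, Pow(7863, -1)), -1)) = Mul(Mul(Add(1, -2), 3), Pow(Mul(-56665, Pow(7863, -1)), -1)) = Mul(Mul(-1, 3), Pow(Mul(-56665, Rational(1, 7863)), -1)) = Mul(-3, Pow(Rational(-56665, 7863), -1)) = Mul(-3, Rational(-7863, 56665)) = Rational(23589, 56665)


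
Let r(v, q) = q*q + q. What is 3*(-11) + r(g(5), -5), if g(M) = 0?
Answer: -13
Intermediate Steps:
r(v, q) = q + q**2 (r(v, q) = q**2 + q = q + q**2)
3*(-11) + r(g(5), -5) = 3*(-11) - 5*(1 - 5) = -33 - 5*(-4) = -33 + 20 = -13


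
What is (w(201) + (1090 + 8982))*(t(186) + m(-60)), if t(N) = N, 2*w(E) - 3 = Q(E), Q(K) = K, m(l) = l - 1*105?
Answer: 213654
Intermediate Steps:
m(l) = -105 + l (m(l) = l - 105 = -105 + l)
w(E) = 3/2 + E/2
(w(201) + (1090 + 8982))*(t(186) + m(-60)) = ((3/2 + (½)*201) + (1090 + 8982))*(186 + (-105 - 60)) = ((3/2 + 201/2) + 10072)*(186 - 165) = (102 + 10072)*21 = 10174*21 = 213654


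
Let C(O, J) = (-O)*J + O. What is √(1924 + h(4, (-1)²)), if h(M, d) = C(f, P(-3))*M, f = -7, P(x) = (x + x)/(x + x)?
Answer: 2*√481 ≈ 43.863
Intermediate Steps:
P(x) = 1 (P(x) = (2*x)/((2*x)) = (2*x)*(1/(2*x)) = 1)
C(O, J) = O - J*O (C(O, J) = -J*O + O = O - J*O)
h(M, d) = 0 (h(M, d) = (-7*(1 - 1*1))*M = (-7*(1 - 1))*M = (-7*0)*M = 0*M = 0)
√(1924 + h(4, (-1)²)) = √(1924 + 0) = √1924 = 2*√481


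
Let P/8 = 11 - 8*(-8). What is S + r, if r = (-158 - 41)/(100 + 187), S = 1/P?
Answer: -119113/172200 ≈ -0.69171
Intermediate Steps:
P = 600 (P = 8*(11 - 8*(-8)) = 8*(11 + 64) = 8*75 = 600)
S = 1/600 ≈ 0.0016667
r = -199/287 ≈ -0.69338
S + r = 1/600 - 199/287 = -119113/172200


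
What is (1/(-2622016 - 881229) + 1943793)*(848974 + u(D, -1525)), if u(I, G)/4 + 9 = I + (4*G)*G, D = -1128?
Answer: 259134776485043464984/3503245 ≈ 7.3970e+13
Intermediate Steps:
u(I, G) = -36 + 4*I + 16*G² (u(I, G) = -36 + 4*(I + (4*G)*G) = -36 + 4*(I + 4*G²) = -36 + (4*I + 16*G²) = -36 + 4*I + 16*G²)
(1/(-2622016 - 881229) + 1943793)*(848974 + u(D, -1525)) = (1/(-2622016 - 881229) + 1943793)*(848974 + (-36 + 4*(-1128) + 16*(-1525)²)) = (1/(-3503245) + 1943793)*(848974 + (-36 - 4512 + 16*2325625)) = (-1/3503245 + 1943793)*(848974 + (-36 - 4512 + 37210000)) = 6809583108284*(848974 + 37205452)/3503245 = (6809583108284/3503245)*38054426 = 259134776485043464984/3503245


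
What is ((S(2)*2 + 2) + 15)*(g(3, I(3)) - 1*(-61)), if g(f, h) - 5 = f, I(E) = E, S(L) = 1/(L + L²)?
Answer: 1196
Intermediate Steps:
g(f, h) = 5 + f
((S(2)*2 + 2) + 15)*(g(3, I(3)) - 1*(-61)) = (((1/(2*(1 + 2)))*2 + 2) + 15)*((5 + 3) - 1*(-61)) = ((((½)/3)*2 + 2) + 15)*(8 + 61) = ((((½)*(⅓))*2 + 2) + 15)*69 = (((⅙)*2 + 2) + 15)*69 = ((⅓ + 2) + 15)*69 = (7/3 + 15)*69 = (52/3)*69 = 1196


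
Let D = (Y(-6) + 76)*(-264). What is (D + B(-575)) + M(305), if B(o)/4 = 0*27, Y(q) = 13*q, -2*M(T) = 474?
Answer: 291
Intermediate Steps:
M(T) = -237 (M(T) = -½*474 = -237)
D = 528 (D = (13*(-6) + 76)*(-264) = (-78 + 76)*(-264) = -2*(-264) = 528)
B(o) = 0 (B(o) = 4*(0*27) = 4*0 = 0)
(D + B(-575)) + M(305) = (528 + 0) - 237 = 528 - 237 = 291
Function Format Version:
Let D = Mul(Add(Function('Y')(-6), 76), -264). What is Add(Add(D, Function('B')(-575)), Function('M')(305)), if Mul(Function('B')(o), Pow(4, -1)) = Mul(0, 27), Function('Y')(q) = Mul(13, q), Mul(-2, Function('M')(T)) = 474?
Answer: 291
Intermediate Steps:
Function('M')(T) = -237 (Function('M')(T) = Mul(Rational(-1, 2), 474) = -237)
D = 528 (D = Mul(Add(Mul(13, -6), 76), -264) = Mul(Add(-78, 76), -264) = Mul(-2, -264) = 528)
Function('B')(o) = 0 (Function('B')(o) = Mul(4, Mul(0, 27)) = Mul(4, 0) = 0)
Add(Add(D, Function('B')(-575)), Function('M')(305)) = Add(Add(528, 0), -237) = Add(528, -237) = 291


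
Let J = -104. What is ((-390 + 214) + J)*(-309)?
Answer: 86520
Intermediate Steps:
((-390 + 214) + J)*(-309) = ((-390 + 214) - 104)*(-309) = (-176 - 104)*(-309) = -280*(-309) = 86520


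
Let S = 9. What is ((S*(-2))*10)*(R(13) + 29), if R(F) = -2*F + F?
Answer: -2880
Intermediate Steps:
R(F) = -F
((S*(-2))*10)*(R(13) + 29) = ((9*(-2))*10)*(-1*13 + 29) = (-18*10)*(-13 + 29) = -180*16 = -2880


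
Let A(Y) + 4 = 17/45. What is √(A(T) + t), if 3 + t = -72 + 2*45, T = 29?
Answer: 16*√10/15 ≈ 3.3731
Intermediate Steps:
A(Y) = -163/45 (A(Y) = -4 + 17/45 = -163/45)
t = 15 (t = -3 + (-72 + 2*45) = -3 + (-72 + 90) = -3 + 18 = 15)
√(A(T) + t) = √(-163/45 + 15) = √(512/45) = 16*√10/15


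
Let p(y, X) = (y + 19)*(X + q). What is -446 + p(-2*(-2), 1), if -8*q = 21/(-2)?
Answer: -6285/16 ≈ -392.81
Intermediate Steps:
q = 21/16 (q = -21/(8*(-2)) = -21*(-1)/(8*2) = -⅛*(-21/2) = 21/16 ≈ 1.3125)
p(y, X) = (19 + y)*(21/16 + X) (p(y, X) = (y + 19)*(X + 21/16) = (19 + y)*(21/16 + X))
-446 + p(-2*(-2), 1) = -446 + (399/16 + 19*1 + 21*(-2*(-2))/16 + 1*(-2*(-2))) = -446 + (399/16 + 19 + (21/16)*4 + 1*4) = -446 + (399/16 + 19 + 21/4 + 4) = -446 + 851/16 = -6285/16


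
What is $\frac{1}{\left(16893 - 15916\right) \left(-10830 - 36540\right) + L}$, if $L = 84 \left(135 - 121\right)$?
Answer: $- \frac{1}{46279314} \approx -2.1608 \cdot 10^{-8}$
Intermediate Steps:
$L = 1176$ ($L = 84 \cdot 14 = 1176$)
$\frac{1}{\left(16893 - 15916\right) \left(-10830 - 36540\right) + L} = \frac{1}{\left(16893 - 15916\right) \left(-10830 - 36540\right) + 1176} = \frac{1}{977 \left(-47370\right) + 1176} = \frac{1}{-46280490 + 1176} = \frac{1}{-46279314} = - \frac{1}{46279314}$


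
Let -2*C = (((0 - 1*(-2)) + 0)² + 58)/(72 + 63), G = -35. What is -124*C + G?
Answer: -881/135 ≈ -6.5259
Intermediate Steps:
C = -31/135 (C = -(((0 - 1*(-2)) + 0)² + 58)/(2*(72 + 63)) = -(((0 + 2) + 0)² + 58)/(2*135) = -((2 + 0)² + 58)/(2*135) = -(2² + 58)/(2*135) = -(4 + 58)/(2*135) = -31/135 ≈ -0.22963)
-124*C + G = -124*(-31/135) - 35 = 3844/135 - 35 = -881/135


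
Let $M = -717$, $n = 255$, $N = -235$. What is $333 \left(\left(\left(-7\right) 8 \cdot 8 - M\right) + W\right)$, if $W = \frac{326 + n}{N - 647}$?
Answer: $\frac{1251007}{14} \approx 89358.0$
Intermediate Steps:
$W = - \frac{83}{126}$ ($W = \frac{326 + 255}{-235 - 647} = \frac{581}{-882} = 581 \left(- \frac{1}{882}\right) = - \frac{83}{126} \approx -0.65873$)
$333 \left(\left(\left(-7\right) 8 \cdot 8 - M\right) + W\right) = 333 \left(\left(\left(-7\right) 8 \cdot 8 - -717\right) - \frac{83}{126}\right) = 333 \left(\left(\left(-56\right) 8 + 717\right) - \frac{83}{126}\right) = 333 \left(\left(-448 + 717\right) - \frac{83}{126}\right) = 333 \left(269 - \frac{83}{126}\right) = 333 \cdot \frac{33811}{126} = \frac{1251007}{14}$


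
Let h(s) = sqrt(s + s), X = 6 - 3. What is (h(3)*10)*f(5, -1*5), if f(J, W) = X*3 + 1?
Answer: 100*sqrt(6) ≈ 244.95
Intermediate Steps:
X = 3
f(J, W) = 10 (f(J, W) = 3*3 + 1 = 9 + 1 = 10)
h(s) = sqrt(2)*sqrt(s) (h(s) = sqrt(2*s) = sqrt(2)*sqrt(s))
(h(3)*10)*f(5, -1*5) = ((sqrt(2)*sqrt(3))*10)*10 = (sqrt(6)*10)*10 = (10*sqrt(6))*10 = 100*sqrt(6)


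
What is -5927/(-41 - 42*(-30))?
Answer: -5927/1219 ≈ -4.8622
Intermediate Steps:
-5927/(-41 - 42*(-30)) = -5927/(-41 + 1260) = -5927/1219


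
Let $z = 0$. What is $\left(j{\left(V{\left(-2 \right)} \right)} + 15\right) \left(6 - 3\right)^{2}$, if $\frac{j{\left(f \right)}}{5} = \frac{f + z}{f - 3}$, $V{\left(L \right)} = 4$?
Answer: $315$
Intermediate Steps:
$j{\left(f \right)} = \frac{5 f}{-3 + f}$ ($j{\left(f \right)} = 5 \frac{f + 0}{f - 3} = 5 \frac{f}{-3 + f} = \frac{5 f}{-3 + f}$)
$\left(j{\left(V{\left(-2 \right)} \right)} + 15\right) \left(6 - 3\right)^{2} = \left(5 \cdot 4 \frac{1}{-3 + 4} + 15\right) \left(6 - 3\right)^{2} = \left(5 \cdot 4 \cdot 1^{-1} + 15\right) 3^{2} = \left(5 \cdot 4 \cdot 1 + 15\right) 9 = \left(20 + 15\right) 9 = 35 \cdot 9 = 315$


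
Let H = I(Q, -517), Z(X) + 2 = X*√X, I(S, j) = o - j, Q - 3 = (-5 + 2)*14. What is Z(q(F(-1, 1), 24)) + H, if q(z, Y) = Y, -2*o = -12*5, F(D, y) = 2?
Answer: 545 + 48*√6 ≈ 662.58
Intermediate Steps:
o = 30 (o = -(-6)*5 = -½*(-60) = 30)
Q = -39 (Q = 3 + (-5 + 2)*14 = 3 - 3*14 = 3 - 42 = -39)
I(S, j) = 30 - j
Z(X) = -2 + X^(3/2) (Z(X) = -2 + X*√X = -2 + X^(3/2))
H = 547 (H = 30 - 1*(-517) = 30 + 517 = 547)
Z(q(F(-1, 1), 24)) + H = (-2 + 24^(3/2)) + 547 = (-2 + 48*√6) + 547 = 545 + 48*√6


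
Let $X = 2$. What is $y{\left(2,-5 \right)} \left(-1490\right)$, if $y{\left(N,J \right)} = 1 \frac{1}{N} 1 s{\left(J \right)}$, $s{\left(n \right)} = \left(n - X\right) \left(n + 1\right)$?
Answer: $-20860$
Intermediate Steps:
$s{\left(n \right)} = \left(1 + n\right) \left(-2 + n\right)$ ($s{\left(n \right)} = \left(n - 2\right) \left(n + 1\right) = \left(n - 2\right) \left(1 + n\right) = \left(-2 + n\right) \left(1 + n\right) = \left(1 + n\right) \left(-2 + n\right)$)
$y{\left(N,J \right)} = \frac{-2 + J^{2} - J}{N}$ ($y{\left(N,J \right)} = 1 \frac{1}{N} 1 \left(-2 + J^{2} - J\right) = \frac{1}{N} 1 \left(-2 + J^{2} - J\right) = \frac{-2 + J^{2} - J}{N}$)
$y{\left(2,-5 \right)} \left(-1490\right) = \frac{-2 + \left(-5\right)^{2} - -5}{2} \left(-1490\right) = \frac{-2 + 25 + 5}{2} \left(-1490\right) = \frac{1}{2} \cdot 28 \left(-1490\right) = 14 \left(-1490\right) = -20860$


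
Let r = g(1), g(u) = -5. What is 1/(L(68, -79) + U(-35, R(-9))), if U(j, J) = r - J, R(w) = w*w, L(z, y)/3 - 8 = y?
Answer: -1/299 ≈ -0.0033445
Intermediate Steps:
L(z, y) = 24 + 3*y
r = -5
R(w) = w²
U(j, J) = -5 - J
1/(L(68, -79) + U(-35, R(-9))) = 1/((24 + 3*(-79)) + (-5 - 1*(-9)²)) = 1/((24 - 237) + (-5 - 1*81)) = 1/(-213 + (-5 - 81)) = 1/(-213 - 86) = 1/(-299) = -1/299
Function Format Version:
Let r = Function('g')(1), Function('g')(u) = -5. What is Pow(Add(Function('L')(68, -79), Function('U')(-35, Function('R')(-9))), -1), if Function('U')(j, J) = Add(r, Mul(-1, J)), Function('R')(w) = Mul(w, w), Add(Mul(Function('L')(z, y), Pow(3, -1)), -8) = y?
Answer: Rational(-1, 299) ≈ -0.0033445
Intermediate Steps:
Function('L')(z, y) = Add(24, Mul(3, y))
r = -5
Function('R')(w) = Pow(w, 2)
Function('U')(j, J) = Add(-5, Mul(-1, J))
Pow(Add(Function('L')(68, -79), Function('U')(-35, Function('R')(-9))), -1) = Pow(Add(Add(24, Mul(3, -79)), Add(-5, Mul(-1, Pow(-9, 2)))), -1) = Pow(Add(Add(24, -237), Add(-5, Mul(-1, 81))), -1) = Pow(Add(-213, Add(-5, -81)), -1) = Pow(Add(-213, -86), -1) = Pow(-299, -1) = Rational(-1, 299)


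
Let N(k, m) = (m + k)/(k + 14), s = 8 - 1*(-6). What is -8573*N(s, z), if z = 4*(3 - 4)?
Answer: -42865/14 ≈ -3061.8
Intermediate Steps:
z = -4 (z = 4*(-1) = -4)
s = 14 (s = 8 + 6 = 14)
N(k, m) = (k + m)/(14 + k)
-8573*N(s, z) = -8573*(14 - 4)/(14 + 14) = -8573*10/28 = -8573*5/14 = -42865/14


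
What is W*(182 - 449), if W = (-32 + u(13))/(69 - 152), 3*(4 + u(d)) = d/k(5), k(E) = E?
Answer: -46903/415 ≈ -113.02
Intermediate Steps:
u(d) = -4 + d/15 (u(d) = -4 + (d/5)/3 = -4 + d/15)
W = 527/1245 (W = (-32 + (-4 + (1/15)*13))/(69 - 152) = (-32 + (-4 + 13/15))/(-83) = (-32 - 47/15)*(-1/83) = -527/15*(-1/83) = 527/1245 ≈ 0.42329)
W*(182 - 449) = 527*(182 - 449)/1245 = (527/1245)*(-267) = -46903/415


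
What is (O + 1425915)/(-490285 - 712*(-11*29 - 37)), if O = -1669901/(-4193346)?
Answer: -5979356631491/993038846298 ≈ -6.0213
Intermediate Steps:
O = 1669901/4193346 (O = -1669901*(-1/4193346) = 1669901/4193346 ≈ 0.39823)
(O + 1425915)/(-490285 - 712*(-11*29 - 37)) = (1669901/4193346 + 1425915)/(-490285 - 712*(-11*29 - 37)) = 5979356631491/(4193346*(-490285 - 712*(-319 - 37))) = 5979356631491/(4193346*(-490285 - 712*(-356))) = 5979356631491/(4193346*(-490285 + 253472)) = (5979356631491/4193346)/(-236813) = (5979356631491/4193346)*(-1/236813) = -5979356631491/993038846298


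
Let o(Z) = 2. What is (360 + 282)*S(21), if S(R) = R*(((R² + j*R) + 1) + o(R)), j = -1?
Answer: 5702886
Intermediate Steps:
S(R) = R*(3 + R² - R) (S(R) = R*(((R² - R) + 1) + 2) = R*((1 + R² - R) + 2) = R*(3 + R² - R))
(360 + 282)*S(21) = (360 + 282)*(21*(3 + 21² - 1*21)) = 642*(21*(3 + 441 - 21)) = 642*(21*423) = 642*8883 = 5702886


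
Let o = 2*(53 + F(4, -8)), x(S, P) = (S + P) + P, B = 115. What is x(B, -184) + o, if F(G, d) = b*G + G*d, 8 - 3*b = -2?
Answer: -553/3 ≈ -184.33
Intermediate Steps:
b = 10/3 (b = 8/3 - ⅓*(-2) = 8/3 + ⅔ = 10/3 ≈ 3.3333)
x(S, P) = S + 2*P (x(S, P) = (P + S) + P = S + 2*P)
F(G, d) = 10*G/3 + G*d
o = 206/3 (o = 2*(53 + (⅓)*4*(10 + 3*(-8))) = 2*(53 + (⅓)*4*(10 - 24)) = 2*(53 + (⅓)*4*(-14)) = 2*(53 - 56/3) = 2*(103/3) = 206/3 ≈ 68.667)
x(B, -184) + o = (115 + 2*(-184)) + 206/3 = (115 - 368) + 206/3 = -253 + 206/3 = -553/3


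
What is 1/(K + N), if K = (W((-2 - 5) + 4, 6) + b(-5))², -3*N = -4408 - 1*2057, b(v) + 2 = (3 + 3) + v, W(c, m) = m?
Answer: 1/2180 ≈ 0.00045872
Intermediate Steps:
b(v) = 4 + v (b(v) = -2 + ((3 + 3) + v) = -2 + (6 + v) = 4 + v)
N = 2155 (N = -(-4408 - 1*2057)/3 = -(-4408 - 2057)/3 = -⅓*(-6465) = 2155)
K = 25 (K = (6 + (4 - 5))² = (6 - 1)² = 5² = 25)
1/(K + N) = 1/(25 + 2155) = 1/2180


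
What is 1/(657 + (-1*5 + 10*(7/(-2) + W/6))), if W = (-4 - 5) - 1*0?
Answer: 1/602 ≈ 0.0016611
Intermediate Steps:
W = -9 (W = -9 + 0 = -9)
1/(657 + (-1*5 + 10*(7/(-2) + W/6))) = 1/(657 + (-1*5 + 10*(7/(-2) - 9/6))) = 1/(657 + (-5 + 10*(7*(-1/2) - 9*1/6))) = 1/(657 + (-5 + 10*(-7/2 - 3/2))) = 1/(657 + (-5 + 10*(-5))) = 1/(657 + (-5 - 50)) = 1/(657 - 55) = 1/602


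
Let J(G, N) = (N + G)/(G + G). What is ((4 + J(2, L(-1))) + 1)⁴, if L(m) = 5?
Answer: 531441/256 ≈ 2075.9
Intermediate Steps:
J(G, N) = (G + N)/(2*G) (J(G, N) = (G + N)/((2*G)) = (G + N)*(1/(2*G)) = (G + N)/(2*G))
((4 + J(2, L(-1))) + 1)⁴ = ((4 + (½)*(2 + 5)/2) + 1)⁴ = ((4 + (½)*(½)*7) + 1)⁴ = ((4 + 7/4) + 1)⁴ = (23/4 + 1)⁴ = (27/4)⁴ = 531441/256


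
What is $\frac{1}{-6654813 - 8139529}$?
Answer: $- \frac{1}{14794342} \approx -6.7593 \cdot 10^{-8}$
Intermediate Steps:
$\frac{1}{-6654813 - 8139529} = \frac{1}{-14794342} = - \frac{1}{14794342}$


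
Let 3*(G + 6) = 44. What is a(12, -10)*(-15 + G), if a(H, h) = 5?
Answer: -95/3 ≈ -31.667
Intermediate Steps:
G = 26/3 (G = -6 + (1/3)*44 = -6 + 44/3 = 26/3 ≈ 8.6667)
a(12, -10)*(-15 + G) = 5*(-15 + 26/3) = 5*(-19/3) = -95/3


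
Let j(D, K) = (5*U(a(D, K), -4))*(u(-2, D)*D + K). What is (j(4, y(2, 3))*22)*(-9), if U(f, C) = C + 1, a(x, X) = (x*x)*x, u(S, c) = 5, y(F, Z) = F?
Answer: 65340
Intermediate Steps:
a(x, X) = x³ (a(x, X) = x²*x = x³)
U(f, C) = 1 + C
j(D, K) = -75*D - 15*K (j(D, K) = (5*(1 - 4))*(5*D + K) = (5*(-3))*(K + 5*D) = -15*(K + 5*D) = -75*D - 15*K)
(j(4, y(2, 3))*22)*(-9) = ((-75*4 - 15*2)*22)*(-9) = ((-300 - 30)*22)*(-9) = -330*22*(-9) = -7260*(-9) = 65340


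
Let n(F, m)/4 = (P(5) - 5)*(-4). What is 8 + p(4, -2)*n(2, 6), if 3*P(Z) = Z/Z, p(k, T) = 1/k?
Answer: 80/3 ≈ 26.667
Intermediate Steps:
P(Z) = 1/3 (P(Z) = (Z/Z)/3 = (1/3)*1 = 1/3)
n(F, m) = 224/3 (n(F, m) = 4*((1/3 - 5)*(-4)) = 4*(-14/3*(-4)) = 4*(56/3) = 224/3)
8 + p(4, -2)*n(2, 6) = 8 + (224/3)/4 = 8 + (1/4)*(224/3) = 8 + 56/3 = 80/3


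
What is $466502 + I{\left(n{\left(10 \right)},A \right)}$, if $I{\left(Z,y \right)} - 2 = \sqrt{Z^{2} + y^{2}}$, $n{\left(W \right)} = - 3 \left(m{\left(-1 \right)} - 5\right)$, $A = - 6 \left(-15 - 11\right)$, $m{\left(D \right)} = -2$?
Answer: $466504 + 3 \sqrt{2753} \approx 4.6666 \cdot 10^{5}$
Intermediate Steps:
$A = 156$ ($A = \left(-6\right) \left(-26\right) = 156$)
$n{\left(W \right)} = 21$ ($n{\left(W \right)} = - 3 \left(-2 - 5\right) = \left(-3\right) \left(-7\right) = 21$)
$I{\left(Z,y \right)} = 2 + \sqrt{Z^{2} + y^{2}}$
$466502 + I{\left(n{\left(10 \right)},A \right)} = 466502 + \left(2 + \sqrt{21^{2} + 156^{2}}\right) = 466502 + \left(2 + \sqrt{441 + 24336}\right) = 466502 + \left(2 + \sqrt{24777}\right) = 466502 + \left(2 + 3 \sqrt{2753}\right) = 466504 + 3 \sqrt{2753}$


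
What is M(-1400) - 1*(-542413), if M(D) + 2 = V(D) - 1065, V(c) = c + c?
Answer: 538546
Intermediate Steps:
V(c) = 2*c
M(D) = -1067 + 2*D (M(D) = -2 + (2*D - 1065) = -2 + (-1065 + 2*D) = -1067 + 2*D)
M(-1400) - 1*(-542413) = (-1067 + 2*(-1400)) - 1*(-542413) = (-1067 - 2800) + 542413 = -3867 + 542413 = 538546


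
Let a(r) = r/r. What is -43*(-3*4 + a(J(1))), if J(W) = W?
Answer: 473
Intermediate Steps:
a(r) = 1
-43*(-3*4 + a(J(1))) = -43*(-3*4 + 1) = -43*(-12 + 1) = -43*(-11) = 473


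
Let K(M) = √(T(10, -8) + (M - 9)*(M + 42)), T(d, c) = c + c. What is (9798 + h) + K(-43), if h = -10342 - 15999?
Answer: -16537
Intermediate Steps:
T(d, c) = 2*c
h = -26341
K(M) = √(-16 + (-9 + M)*(42 + M)) (K(M) = √(2*(-8) + (M - 9)*(M + 42)) = √(-16 + (-9 + M)*(42 + M)))
(9798 + h) + K(-43) = (9798 - 26341) + √(-394 + (-43)² + 33*(-43)) = -16543 + √(-394 + 1849 - 1419) = -16543 + √36 = -16543 + 6 = -16537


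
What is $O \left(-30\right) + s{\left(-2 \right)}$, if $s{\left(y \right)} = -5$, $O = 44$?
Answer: $-1325$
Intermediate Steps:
$O \left(-30\right) + s{\left(-2 \right)} = 44 \left(-30\right) - 5 = -1320 - 5 = -1325$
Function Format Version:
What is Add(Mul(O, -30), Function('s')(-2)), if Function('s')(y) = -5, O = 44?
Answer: -1325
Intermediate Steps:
Add(Mul(O, -30), Function('s')(-2)) = Add(Mul(44, -30), -5) = Add(-1320, -5) = -1325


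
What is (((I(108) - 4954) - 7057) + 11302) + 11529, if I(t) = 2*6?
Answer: 10832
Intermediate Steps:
I(t) = 12
(((I(108) - 4954) - 7057) + 11302) + 11529 = (((12 - 4954) - 7057) + 11302) + 11529 = ((-4942 - 7057) + 11302) + 11529 = (-11999 + 11302) + 11529 = -697 + 11529 = 10832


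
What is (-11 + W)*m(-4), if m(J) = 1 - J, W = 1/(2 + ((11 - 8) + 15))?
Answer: -219/4 ≈ -54.750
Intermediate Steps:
W = 1/20 (W = 1/(2 + (3 + 15)) = 1/(2 + 18) = 1/20 ≈ 0.050000)
(-11 + W)*m(-4) = (-11 + 1/20)*(1 - 1*(-4)) = -219*(1 + 4)/20 = -219/20*5 = -219/4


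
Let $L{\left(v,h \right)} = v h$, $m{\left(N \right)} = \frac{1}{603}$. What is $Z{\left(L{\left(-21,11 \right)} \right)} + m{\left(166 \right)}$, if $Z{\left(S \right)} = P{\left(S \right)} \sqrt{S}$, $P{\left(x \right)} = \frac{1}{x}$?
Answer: $\frac{1}{603} - \frac{i \sqrt{231}}{231} \approx 0.0016584 - 0.065795 i$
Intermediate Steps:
$m{\left(N \right)} = \frac{1}{603}$
$L{\left(v,h \right)} = h v$
$Z{\left(S \right)} = \frac{1}{\sqrt{S}}$ ($Z{\left(S \right)} = \frac{\sqrt{S}}{S} = \frac{1}{\sqrt{S}}$)
$Z{\left(L{\left(-21,11 \right)} \right)} + m{\left(166 \right)} = \frac{1}{\sqrt{11 \left(-21\right)}} + \frac{1}{603} = \frac{1}{\sqrt{-231}} + \frac{1}{603} = - \frac{i \sqrt{231}}{231} + \frac{1}{603} = \frac{1}{603} - \frac{i \sqrt{231}}{231}$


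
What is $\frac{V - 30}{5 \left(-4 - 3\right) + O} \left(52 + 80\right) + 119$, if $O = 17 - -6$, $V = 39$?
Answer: $20$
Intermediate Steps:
$O = 23$ ($O = 17 + 6 = 23$)
$\frac{V - 30}{5 \left(-4 - 3\right) + O} \left(52 + 80\right) + 119 = \frac{39 - 30}{5 \left(-4 - 3\right) + 23} \left(52 + 80\right) + 119 = \frac{9}{5 \left(-7\right) + 23} \cdot 132 + 119 = \frac{9}{-35 + 23} \cdot 132 + 119 = \frac{9}{-12} \cdot 132 + 119 = 9 \left(- \frac{1}{12}\right) 132 + 119 = \left(- \frac{3}{4}\right) 132 + 119 = -99 + 119 = 20$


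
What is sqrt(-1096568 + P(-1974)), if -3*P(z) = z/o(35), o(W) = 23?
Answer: I*sqrt(580069338)/23 ≈ 1047.2*I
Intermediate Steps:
P(z) = -z/69 (P(z) = -z/(3*23) = -z/69)
sqrt(-1096568 + P(-1974)) = sqrt(-1096568 - 1/69*(-1974)) = sqrt(-1096568 + 658/23) = sqrt(-25220406/23) = I*sqrt(580069338)/23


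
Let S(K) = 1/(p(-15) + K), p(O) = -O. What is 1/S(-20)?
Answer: -5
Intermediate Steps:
S(K) = 1/(15 + K) (S(K) = 1/(-1*(-15) + K) = 1/(15 + K))
1/S(-20) = 1/(1/(15 - 20)) = 1/(1/(-5)) = 1/(-⅕) = -5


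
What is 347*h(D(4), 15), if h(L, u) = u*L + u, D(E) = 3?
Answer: 20820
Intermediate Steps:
h(L, u) = u + L*u (h(L, u) = L*u + u = u + L*u)
347*h(D(4), 15) = 347*(15*(1 + 3)) = 347*(15*4) = 347*60 = 20820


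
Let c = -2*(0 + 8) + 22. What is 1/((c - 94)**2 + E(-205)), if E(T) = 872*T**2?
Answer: 1/36653544 ≈ 2.7282e-8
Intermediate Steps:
c = 6 (c = -2*8 + 22 = -16 + 22 = 6)
1/((c - 94)**2 + E(-205)) = 1/((6 - 94)**2 + 872*(-205)**2) = 1/((-88)**2 + 872*42025) = 1/(7744 + 36645800) = 1/36653544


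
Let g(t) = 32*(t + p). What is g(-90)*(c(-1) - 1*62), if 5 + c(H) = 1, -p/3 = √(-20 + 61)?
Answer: 190080 + 6336*√41 ≈ 2.3065e+5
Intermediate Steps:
p = -3*√41 (p = -3*√(-20 + 61) = -3*√41 ≈ -19.209)
c(H) = -4 (c(H) = -5 + 1 = -4)
g(t) = -96*√41 + 32*t (g(t) = 32*(t - 3*√41) = -96*√41 + 32*t)
g(-90)*(c(-1) - 1*62) = (-96*√41 + 32*(-90))*(-4 - 1*62) = (-96*√41 - 2880)*(-4 - 62) = (-2880 - 96*√41)*(-66) = 190080 + 6336*√41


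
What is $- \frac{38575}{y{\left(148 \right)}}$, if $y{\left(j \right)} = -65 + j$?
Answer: $- \frac{38575}{83} \approx -464.76$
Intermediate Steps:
$- \frac{38575}{y{\left(148 \right)}} = - \frac{38575}{-65 + 148} = - \frac{38575}{83}$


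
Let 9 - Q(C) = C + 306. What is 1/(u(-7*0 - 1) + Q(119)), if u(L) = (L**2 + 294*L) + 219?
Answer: -1/490 ≈ -0.0020408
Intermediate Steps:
u(L) = 219 + L**2 + 294*L
Q(C) = -297 - C (Q(C) = 9 - (C + 306) = 9 - (306 + C) = 9 + (-306 - C) = -297 - C)
1/(u(-7*0 - 1) + Q(119)) = 1/((219 + (-7*0 - 1)**2 + 294*(-7*0 - 1)) + (-297 - 1*119)) = 1/((219 + (0 - 1)**2 + 294*(0 - 1)) + (-297 - 119)) = 1/((219 + (-1)**2 + 294*(-1)) - 416) = 1/((219 + 1 - 294) - 416) = 1/(-74 - 416) = 1/(-490) = -1/490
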